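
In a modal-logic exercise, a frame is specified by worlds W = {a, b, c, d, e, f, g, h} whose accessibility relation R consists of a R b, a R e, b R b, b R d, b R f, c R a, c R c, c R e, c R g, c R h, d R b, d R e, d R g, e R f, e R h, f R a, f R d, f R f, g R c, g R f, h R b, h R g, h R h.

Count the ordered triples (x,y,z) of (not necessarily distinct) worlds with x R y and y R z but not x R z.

36

Enumerating: (a,b,d), (a,b,f), (a,e,f), (a,e,h), (b,d,e), (b,d,g), (b,f,a), (c,a,b), (c,e,f), (c,g,f), (c,h,b), (d,b,d), … and 24 more.
Total: 36.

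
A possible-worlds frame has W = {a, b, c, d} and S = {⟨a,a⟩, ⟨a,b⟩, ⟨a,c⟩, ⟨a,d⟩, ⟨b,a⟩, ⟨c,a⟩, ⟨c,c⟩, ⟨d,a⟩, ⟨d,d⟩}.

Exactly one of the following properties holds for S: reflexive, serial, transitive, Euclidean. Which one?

serial

Reflexive: no — b is not related to itself.
Serial: yes — every world has a successor (e.g. a S a).
Transitive: no — b S a and a S c, but not b S c.
Euclidean: no — a S b and a S c, but not b S c.
Only serial holds.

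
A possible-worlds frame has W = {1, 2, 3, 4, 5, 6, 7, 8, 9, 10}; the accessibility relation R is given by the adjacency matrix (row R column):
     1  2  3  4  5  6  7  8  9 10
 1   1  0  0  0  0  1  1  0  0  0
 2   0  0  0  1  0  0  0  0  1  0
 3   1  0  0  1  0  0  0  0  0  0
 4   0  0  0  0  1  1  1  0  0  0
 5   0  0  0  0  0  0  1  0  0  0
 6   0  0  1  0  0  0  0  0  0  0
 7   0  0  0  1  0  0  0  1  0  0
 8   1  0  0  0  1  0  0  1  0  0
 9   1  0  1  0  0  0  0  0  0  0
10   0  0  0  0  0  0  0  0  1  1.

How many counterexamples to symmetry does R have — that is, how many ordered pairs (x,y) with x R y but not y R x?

16

Enumerating: (1,6), (1,7), (10,9), (2,4), (2,9), (3,1), (3,4), (4,5), (4,6), (5,7), (6,3), (7,8), (8,1), (8,5), (9,1), (9,3).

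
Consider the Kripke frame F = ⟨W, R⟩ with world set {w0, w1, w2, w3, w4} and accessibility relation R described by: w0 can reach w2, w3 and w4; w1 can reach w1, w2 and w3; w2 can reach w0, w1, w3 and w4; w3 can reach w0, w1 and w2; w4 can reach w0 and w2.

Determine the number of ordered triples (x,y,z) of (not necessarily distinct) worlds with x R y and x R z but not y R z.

22

Enumerating: (w0,w2,w2), (w0,w3,w3), (w0,w3,w4), (w0,w4,w3), (w0,w4,w4), (w1,w2,w2), (w1,w3,w3), (w2,w0,w0), (w2,w0,w1), (w2,w1,w0), (w2,w1,w4), (w2,w3,w3), … and 10 more.
Total: 22.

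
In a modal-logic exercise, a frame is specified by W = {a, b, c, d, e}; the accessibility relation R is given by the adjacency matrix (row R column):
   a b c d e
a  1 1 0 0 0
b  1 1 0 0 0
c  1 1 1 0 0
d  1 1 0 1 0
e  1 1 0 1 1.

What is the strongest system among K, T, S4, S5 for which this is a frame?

S4

Reflexive (axiom T): yes — every world is R-related to itself.
Transitive (axiom 4): yes — every two-step R-path is closed by a direct edge.
Euclidean (axiom 5): no — e R a and e R d, but not a R d.
So F validates K, T, S4; S5 would additionally require R to be Euclidean. The strongest is S4.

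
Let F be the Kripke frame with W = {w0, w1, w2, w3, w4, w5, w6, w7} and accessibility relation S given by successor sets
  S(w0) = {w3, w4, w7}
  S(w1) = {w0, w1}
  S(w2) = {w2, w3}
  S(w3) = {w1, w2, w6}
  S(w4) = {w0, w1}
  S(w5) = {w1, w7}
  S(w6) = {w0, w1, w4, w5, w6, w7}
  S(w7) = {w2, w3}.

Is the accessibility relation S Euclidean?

No

Euclidean: no — w0 S w3 and w0 S w4, but not w3 S w4.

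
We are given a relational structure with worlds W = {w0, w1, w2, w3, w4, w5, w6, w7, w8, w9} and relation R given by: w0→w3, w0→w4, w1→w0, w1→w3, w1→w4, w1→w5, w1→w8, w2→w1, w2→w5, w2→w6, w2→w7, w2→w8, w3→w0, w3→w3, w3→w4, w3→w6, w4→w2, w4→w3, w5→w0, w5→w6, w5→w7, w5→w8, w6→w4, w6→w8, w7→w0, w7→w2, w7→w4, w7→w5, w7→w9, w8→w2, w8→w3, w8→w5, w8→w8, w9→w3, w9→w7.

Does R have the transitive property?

No

Transitive: no — w0 R w3 and w3 R w6, but not w0 R w6.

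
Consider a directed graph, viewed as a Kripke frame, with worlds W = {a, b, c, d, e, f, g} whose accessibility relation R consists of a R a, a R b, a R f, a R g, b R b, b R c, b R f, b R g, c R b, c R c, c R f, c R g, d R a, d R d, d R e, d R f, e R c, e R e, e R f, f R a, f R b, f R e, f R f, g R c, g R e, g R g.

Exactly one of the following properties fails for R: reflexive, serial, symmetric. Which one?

symmetric

Reflexive: yes — every world is R-related to itself.
Serial: yes — every world has a successor (e.g. a R a).
Symmetric: no — a R b but not b R a.
Only symmetric fails.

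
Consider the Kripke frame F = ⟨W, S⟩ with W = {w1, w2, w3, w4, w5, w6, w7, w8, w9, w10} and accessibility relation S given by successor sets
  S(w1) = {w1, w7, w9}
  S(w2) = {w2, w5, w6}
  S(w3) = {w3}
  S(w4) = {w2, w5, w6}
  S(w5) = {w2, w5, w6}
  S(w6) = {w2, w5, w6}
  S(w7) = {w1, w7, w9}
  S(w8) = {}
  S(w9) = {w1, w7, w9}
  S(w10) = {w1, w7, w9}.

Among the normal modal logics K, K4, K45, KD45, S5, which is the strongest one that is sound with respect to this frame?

K45

Transitive (axiom 4): yes — every two-step S-path is closed by a direct edge.
Euclidean (axiom 5): yes — any two successors of a common world are S-related.
Serial (axiom D): no — w8 has no S-successor.
Reflexive (axiom T): no — w4 is not related to itself.
So F validates K, K4, K45; KD45 would additionally require S to be serial. The strongest is K45.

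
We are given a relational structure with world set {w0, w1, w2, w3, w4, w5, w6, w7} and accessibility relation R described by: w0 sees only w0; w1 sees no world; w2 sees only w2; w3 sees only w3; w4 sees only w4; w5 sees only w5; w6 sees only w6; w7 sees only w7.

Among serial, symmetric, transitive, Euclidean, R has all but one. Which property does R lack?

Serial: no — w1 has no R-successor.
Symmetric: yes — every pair in R has its reverse in R.
Transitive: yes — every two-step R-path is closed by a direct edge.
Euclidean: yes — any two successors of a common world are R-related.
Only serial fails.

serial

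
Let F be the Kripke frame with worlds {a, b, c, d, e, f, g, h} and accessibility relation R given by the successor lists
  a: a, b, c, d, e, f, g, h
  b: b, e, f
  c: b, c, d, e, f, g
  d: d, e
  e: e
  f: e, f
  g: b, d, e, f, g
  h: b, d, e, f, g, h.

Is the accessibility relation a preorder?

Yes

Reflexive: yes — every world is R-related to itself.
Transitive: yes — every two-step R-path is closed by a direct edge.
So R is a preorder.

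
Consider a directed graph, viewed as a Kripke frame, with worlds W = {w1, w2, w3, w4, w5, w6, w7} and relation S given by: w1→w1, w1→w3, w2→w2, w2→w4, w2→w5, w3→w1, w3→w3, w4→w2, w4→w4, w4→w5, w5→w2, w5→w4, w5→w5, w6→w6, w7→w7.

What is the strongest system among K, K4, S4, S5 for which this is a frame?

S5

Transitive (axiom 4): yes — every two-step S-path is closed by a direct edge.
Reflexive (axiom T): yes — every world is S-related to itself.
Euclidean (axiom 5): yes — any two successors of a common world are S-related.
So F validates K, K4, S4, S5. The strongest is S5.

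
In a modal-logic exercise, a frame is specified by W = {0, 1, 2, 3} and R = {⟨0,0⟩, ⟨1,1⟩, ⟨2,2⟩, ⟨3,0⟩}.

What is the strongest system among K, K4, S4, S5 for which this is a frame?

Transitive (axiom 4): yes — every two-step R-path is closed by a direct edge.
Reflexive (axiom T): no — 3 is not related to itself.
Euclidean (axiom 5): yes — any two successors of a common world are R-related.
So F validates K, K4; S4 would additionally require R to be reflexive. The strongest is K4.

K4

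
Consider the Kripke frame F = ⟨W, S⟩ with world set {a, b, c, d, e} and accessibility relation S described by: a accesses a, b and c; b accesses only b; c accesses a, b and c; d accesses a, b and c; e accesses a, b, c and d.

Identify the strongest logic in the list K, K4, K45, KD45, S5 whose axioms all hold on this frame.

Transitive (axiom 4): yes — every two-step S-path is closed by a direct edge.
Euclidean (axiom 5): no — a S b and a S c, but not b S c.
Serial (axiom D): yes — every world has a successor (e.g. a S a).
Reflexive (axiom T): no — d is not related to itself.
So F validates K, K4; K45 would additionally require S to be Euclidean. The strongest is K4.

K4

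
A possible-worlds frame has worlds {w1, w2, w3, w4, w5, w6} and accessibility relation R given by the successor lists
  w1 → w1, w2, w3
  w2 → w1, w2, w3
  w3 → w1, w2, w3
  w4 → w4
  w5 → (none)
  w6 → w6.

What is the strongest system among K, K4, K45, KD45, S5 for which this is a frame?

K45

Transitive (axiom 4): yes — every two-step R-path is closed by a direct edge.
Euclidean (axiom 5): yes — any two successors of a common world are R-related.
Serial (axiom D): no — w5 has no R-successor.
Reflexive (axiom T): no — w5 is not related to itself.
So F validates K, K4, K45; KD45 would additionally require R to be serial. The strongest is K45.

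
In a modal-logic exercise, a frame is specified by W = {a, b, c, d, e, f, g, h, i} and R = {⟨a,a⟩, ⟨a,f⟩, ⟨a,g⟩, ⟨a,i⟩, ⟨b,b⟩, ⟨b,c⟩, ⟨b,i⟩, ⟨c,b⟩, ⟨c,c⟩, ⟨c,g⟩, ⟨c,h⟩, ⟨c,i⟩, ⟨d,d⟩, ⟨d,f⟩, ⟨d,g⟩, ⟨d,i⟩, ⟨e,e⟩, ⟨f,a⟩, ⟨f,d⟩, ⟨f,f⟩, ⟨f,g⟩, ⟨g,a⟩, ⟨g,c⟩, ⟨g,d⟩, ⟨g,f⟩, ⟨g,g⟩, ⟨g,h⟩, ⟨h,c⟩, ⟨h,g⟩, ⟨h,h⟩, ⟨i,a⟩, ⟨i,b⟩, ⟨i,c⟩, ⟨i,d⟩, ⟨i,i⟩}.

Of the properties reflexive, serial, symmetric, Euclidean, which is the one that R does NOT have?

Euclidean

Reflexive: yes — every world is R-related to itself.
Serial: yes — every world has a successor (e.g. a R a).
Symmetric: yes — every pair in R has its reverse in R.
Euclidean: no — a R f and a R i, but not f R i.
Only Euclidean fails.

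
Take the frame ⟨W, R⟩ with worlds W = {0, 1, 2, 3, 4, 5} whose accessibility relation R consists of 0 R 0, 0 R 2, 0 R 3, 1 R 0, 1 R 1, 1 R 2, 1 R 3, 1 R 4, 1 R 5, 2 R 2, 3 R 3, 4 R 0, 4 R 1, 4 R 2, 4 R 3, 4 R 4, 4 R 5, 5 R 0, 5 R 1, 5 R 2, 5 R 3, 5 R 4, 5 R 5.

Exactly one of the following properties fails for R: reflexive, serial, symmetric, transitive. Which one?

Reflexive: yes — every world is R-related to itself.
Serial: yes — every world has a successor (e.g. 0 R 0).
Symmetric: no — 0 R 2 but not 2 R 0.
Transitive: yes — every two-step R-path is closed by a direct edge.
Only symmetric fails.

symmetric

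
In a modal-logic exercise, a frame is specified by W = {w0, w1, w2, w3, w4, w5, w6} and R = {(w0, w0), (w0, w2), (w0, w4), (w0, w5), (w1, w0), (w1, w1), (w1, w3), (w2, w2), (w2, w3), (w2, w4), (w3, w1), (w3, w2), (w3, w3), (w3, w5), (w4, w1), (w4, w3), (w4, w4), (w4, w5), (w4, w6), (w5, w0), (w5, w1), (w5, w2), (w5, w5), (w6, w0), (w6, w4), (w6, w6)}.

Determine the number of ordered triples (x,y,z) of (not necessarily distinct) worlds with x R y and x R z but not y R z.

34

Enumerating: (w0,w2,w0), (w0,w2,w5), (w0,w4,w0), (w0,w4,w2), (w0,w5,w4), (w1,w0,w1), (w1,w0,w3), (w1,w3,w0), (w2,w3,w4), (w2,w4,w2), (w3,w1,w2), (w3,w1,w5), … and 22 more.
Total: 34.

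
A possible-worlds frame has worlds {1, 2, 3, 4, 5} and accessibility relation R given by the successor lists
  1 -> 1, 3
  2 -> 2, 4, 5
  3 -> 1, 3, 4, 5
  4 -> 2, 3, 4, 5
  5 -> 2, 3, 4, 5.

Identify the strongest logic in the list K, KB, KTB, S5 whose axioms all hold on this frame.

Symmetric (axiom B): yes — every pair in R has its reverse in R.
Reflexive (axiom T): yes — every world is R-related to itself.
Euclidean (axiom 5): no — 3 R 1 and 3 R 4, but not 1 R 4.
So F validates K, KB, KTB; S5 would additionally require R to be Euclidean. The strongest is KTB.

KTB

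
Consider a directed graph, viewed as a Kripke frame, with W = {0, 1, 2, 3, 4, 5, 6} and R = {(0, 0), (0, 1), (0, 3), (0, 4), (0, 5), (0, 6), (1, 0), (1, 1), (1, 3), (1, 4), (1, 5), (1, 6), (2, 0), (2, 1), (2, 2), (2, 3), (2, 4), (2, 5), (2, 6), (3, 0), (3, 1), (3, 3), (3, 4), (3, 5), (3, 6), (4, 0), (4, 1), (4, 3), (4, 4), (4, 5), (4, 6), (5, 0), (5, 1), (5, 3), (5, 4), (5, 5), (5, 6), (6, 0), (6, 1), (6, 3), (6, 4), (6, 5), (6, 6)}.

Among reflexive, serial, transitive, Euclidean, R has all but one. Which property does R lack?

Reflexive: yes — every world is R-related to itself.
Serial: yes — every world has a successor (e.g. 0 R 0).
Transitive: yes — every two-step R-path is closed by a direct edge.
Euclidean: no — 2 R 0 and 2 R 2, but not 0 R 2.
Only Euclidean fails.

Euclidean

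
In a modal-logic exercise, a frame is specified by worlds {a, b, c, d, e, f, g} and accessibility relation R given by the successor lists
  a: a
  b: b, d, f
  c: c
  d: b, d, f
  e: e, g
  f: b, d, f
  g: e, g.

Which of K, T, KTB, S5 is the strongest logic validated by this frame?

Reflexive (axiom T): yes — every world is R-related to itself.
Symmetric (axiom B): yes — every pair in R has its reverse in R.
Euclidean (axiom 5): yes — any two successors of a common world are R-related.
So F validates K, T, KTB, S5. The strongest is S5.

S5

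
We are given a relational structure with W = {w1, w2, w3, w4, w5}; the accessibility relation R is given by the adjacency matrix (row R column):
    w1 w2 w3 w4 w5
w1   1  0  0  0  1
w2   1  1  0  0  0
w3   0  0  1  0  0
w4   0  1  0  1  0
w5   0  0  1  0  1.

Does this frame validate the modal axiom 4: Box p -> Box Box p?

By correspondence theory, 4 is valid on a frame iff R is transitive.
Transitive: no — w1 R w5 and w5 R w3, but not w1 R w3.

No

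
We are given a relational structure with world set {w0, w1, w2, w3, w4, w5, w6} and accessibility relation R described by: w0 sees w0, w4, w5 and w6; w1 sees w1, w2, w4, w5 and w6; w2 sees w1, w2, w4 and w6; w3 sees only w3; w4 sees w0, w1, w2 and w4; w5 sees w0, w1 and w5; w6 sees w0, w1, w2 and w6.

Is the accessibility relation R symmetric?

Yes

Symmetric: yes — every pair in R has its reverse in R.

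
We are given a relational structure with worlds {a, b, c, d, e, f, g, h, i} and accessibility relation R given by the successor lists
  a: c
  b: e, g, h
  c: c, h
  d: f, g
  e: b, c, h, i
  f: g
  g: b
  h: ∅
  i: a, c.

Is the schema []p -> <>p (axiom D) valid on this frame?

No

The schema D characterises exactly the serial frames.
Serial: no — h has no R-successor.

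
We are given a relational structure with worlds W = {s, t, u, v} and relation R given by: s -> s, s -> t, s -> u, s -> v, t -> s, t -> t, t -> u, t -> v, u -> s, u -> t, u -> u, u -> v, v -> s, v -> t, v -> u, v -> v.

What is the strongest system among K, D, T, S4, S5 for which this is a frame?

S5

Serial (axiom D): yes — every world has a successor (e.g. s R s).
Reflexive (axiom T): yes — every world is R-related to itself.
Transitive (axiom 4): yes — every two-step R-path is closed by a direct edge.
Euclidean (axiom 5): yes — any two successors of a common world are R-related.
So F validates K, D, T, S4, S5. The strongest is S5.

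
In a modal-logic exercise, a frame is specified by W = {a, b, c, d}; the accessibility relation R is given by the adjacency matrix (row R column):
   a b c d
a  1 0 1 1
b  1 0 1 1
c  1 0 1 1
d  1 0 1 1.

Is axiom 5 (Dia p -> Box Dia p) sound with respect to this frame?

By correspondence theory, 5 is valid on a frame iff R is Euclidean.
Euclidean: yes — any two successors of a common world are R-related.

Yes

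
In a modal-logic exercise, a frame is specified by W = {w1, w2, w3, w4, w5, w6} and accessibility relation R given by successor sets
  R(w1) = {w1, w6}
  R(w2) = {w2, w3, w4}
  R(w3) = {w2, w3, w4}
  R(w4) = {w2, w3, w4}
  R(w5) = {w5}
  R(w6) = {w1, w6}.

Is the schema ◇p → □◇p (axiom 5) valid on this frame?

Axiom 5 corresponds to the accessibility relation being Euclidean.
Euclidean: yes — any two successors of a common world are R-related.

Yes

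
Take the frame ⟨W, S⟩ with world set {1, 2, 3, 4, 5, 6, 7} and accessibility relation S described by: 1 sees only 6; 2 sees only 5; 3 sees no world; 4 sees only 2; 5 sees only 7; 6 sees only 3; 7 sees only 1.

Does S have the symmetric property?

Symmetric: no — 1 S 6 but not 6 S 1.

No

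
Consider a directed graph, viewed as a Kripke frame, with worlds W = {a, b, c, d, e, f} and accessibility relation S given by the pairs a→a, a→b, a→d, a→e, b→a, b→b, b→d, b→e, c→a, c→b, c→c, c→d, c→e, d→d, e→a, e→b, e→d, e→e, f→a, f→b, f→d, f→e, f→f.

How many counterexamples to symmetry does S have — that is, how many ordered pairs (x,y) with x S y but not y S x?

11

Enumerating: (a,d), (b,d), (c,a), (c,b), (c,d), (c,e), (e,d), (f,a), (f,b), (f,d), (f,e).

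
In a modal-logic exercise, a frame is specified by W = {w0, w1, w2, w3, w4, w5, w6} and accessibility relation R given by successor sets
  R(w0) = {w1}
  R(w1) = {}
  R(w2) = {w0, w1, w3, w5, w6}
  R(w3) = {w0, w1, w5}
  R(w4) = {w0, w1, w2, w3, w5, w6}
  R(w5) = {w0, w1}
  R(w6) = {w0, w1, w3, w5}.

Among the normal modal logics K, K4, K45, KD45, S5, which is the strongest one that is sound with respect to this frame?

K4

Transitive (axiom 4): yes — every two-step R-path is closed by a direct edge.
Euclidean (axiom 5): no — w2 R w0 and w2 R w3, but not w0 R w3.
Serial (axiom D): no — w1 has no R-successor.
Reflexive (axiom T): no — w0 is not related to itself.
So F validates K, K4; K45 would additionally require R to be Euclidean. The strongest is K4.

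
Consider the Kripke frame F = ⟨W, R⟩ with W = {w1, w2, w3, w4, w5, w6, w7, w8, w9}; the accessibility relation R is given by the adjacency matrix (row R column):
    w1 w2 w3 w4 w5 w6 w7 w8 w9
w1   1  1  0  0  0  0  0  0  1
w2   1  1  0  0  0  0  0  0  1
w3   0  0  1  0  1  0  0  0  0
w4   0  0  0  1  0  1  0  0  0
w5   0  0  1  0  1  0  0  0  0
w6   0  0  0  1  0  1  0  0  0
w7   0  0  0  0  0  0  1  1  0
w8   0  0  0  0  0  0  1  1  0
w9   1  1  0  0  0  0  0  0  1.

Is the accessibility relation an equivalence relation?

Yes

Reflexive: yes — every world is R-related to itself.
Symmetric: yes — every pair in R has its reverse in R.
Transitive: yes — every two-step R-path is closed by a direct edge.
So R is an equivalence relation.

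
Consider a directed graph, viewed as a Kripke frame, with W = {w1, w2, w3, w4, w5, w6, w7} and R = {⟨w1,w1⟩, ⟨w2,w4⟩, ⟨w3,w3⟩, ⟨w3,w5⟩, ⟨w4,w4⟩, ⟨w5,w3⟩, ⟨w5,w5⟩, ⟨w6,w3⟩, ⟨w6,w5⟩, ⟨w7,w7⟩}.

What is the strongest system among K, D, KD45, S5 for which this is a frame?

KD45

Serial (axiom D): yes — every world has a successor (e.g. w1 R w1).
Euclidean (axiom 5): yes — any two successors of a common world are R-related.
Transitive (axiom 4): yes — every two-step R-path is closed by a direct edge.
Reflexive (axiom T): no — w2 is not related to itself.
So F validates K, D, KD45; S5 would additionally require R to be reflexive. The strongest is KD45.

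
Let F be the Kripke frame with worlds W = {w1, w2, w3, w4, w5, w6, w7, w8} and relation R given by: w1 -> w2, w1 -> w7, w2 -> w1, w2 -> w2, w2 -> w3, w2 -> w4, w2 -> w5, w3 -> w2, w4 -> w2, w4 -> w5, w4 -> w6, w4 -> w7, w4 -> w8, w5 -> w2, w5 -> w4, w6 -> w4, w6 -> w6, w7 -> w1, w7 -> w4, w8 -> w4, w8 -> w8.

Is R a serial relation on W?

Serial: yes — every world has a successor (e.g. w1 R w2).

Yes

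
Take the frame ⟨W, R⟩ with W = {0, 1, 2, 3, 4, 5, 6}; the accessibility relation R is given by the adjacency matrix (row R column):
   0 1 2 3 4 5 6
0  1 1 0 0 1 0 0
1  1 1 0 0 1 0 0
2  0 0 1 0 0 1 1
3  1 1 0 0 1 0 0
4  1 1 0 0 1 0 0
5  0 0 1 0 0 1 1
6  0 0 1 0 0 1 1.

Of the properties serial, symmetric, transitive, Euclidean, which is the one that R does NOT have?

Serial: yes — every world has a successor (e.g. 0 R 0).
Symmetric: no — 3 R 0 but not 0 R 3.
Transitive: yes — every two-step R-path is closed by a direct edge.
Euclidean: yes — any two successors of a common world are R-related.
Only symmetric fails.

symmetric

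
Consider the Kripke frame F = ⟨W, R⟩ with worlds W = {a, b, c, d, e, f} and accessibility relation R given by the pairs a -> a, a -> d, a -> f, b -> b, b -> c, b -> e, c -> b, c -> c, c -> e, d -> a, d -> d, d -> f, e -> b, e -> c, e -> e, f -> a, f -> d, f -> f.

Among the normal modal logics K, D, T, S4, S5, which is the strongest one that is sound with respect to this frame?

Serial (axiom D): yes — every world has a successor (e.g. a R a).
Reflexive (axiom T): yes — every world is R-related to itself.
Transitive (axiom 4): yes — every two-step R-path is closed by a direct edge.
Euclidean (axiom 5): yes — any two successors of a common world are R-related.
So F validates K, D, T, S4, S5. The strongest is S5.

S5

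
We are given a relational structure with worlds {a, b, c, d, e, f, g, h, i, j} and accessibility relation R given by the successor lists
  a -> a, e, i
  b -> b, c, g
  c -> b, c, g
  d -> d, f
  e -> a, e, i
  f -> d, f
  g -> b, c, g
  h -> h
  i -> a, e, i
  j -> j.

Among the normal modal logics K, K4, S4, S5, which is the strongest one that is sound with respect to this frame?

S5

Transitive (axiom 4): yes — every two-step R-path is closed by a direct edge.
Reflexive (axiom T): yes — every world is R-related to itself.
Euclidean (axiom 5): yes — any two successors of a common world are R-related.
So F validates K, K4, S4, S5. The strongest is S5.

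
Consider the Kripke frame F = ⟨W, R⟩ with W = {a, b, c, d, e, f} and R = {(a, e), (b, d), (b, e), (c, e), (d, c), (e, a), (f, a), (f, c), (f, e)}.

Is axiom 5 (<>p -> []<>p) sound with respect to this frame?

By correspondence theory, 5 is valid on a frame iff R is Euclidean.
Euclidean: no — b R d and b R e, but not d R e.

No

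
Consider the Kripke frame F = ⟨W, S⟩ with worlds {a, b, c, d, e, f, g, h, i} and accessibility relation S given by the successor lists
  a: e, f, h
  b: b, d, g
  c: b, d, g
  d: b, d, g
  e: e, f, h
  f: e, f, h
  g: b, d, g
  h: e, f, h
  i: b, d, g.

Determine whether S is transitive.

Yes

Transitive: yes — every two-step S-path is closed by a direct edge.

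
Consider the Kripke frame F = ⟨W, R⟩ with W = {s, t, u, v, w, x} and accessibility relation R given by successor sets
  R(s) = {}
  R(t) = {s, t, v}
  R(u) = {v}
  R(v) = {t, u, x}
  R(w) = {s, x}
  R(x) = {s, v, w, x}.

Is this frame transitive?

No

Transitive: no — t R v and v R u, but not t R u.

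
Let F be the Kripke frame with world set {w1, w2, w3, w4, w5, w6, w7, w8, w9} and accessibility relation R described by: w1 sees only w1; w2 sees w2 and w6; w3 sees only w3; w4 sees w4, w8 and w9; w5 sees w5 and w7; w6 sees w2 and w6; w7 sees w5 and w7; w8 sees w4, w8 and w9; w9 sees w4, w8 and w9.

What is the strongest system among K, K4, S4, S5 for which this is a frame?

Transitive (axiom 4): yes — every two-step R-path is closed by a direct edge.
Reflexive (axiom T): yes — every world is R-related to itself.
Euclidean (axiom 5): yes — any two successors of a common world are R-related.
So F validates K, K4, S4, S5. The strongest is S5.

S5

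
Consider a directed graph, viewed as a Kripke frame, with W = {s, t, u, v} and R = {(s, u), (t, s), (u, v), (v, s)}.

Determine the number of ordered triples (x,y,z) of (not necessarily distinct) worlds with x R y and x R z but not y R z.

Enumerating: (s,u,u), (t,s,s), (u,v,v), (v,s,s).

4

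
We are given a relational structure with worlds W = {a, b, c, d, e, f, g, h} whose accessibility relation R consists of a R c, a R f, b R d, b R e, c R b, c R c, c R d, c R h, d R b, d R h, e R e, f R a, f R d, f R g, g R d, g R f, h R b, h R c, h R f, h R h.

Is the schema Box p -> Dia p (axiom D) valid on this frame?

Yes

Axiom D corresponds to the accessibility relation being serial.
Serial: yes — every world has a successor (e.g. a R c).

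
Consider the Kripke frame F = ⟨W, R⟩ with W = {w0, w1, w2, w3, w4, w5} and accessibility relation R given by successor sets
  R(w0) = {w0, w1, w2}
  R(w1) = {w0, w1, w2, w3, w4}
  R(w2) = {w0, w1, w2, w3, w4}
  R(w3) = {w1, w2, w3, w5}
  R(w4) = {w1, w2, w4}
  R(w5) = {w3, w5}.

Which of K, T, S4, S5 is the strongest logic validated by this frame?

Reflexive (axiom T): yes — every world is R-related to itself.
Transitive (axiom 4): no — w0 R w1 and w1 R w3, but not w0 R w3.
Euclidean (axiom 5): no — w1 R w0 and w1 R w3, but not w0 R w3.
So F validates K, T; S4 would additionally require R to be transitive. The strongest is T.

T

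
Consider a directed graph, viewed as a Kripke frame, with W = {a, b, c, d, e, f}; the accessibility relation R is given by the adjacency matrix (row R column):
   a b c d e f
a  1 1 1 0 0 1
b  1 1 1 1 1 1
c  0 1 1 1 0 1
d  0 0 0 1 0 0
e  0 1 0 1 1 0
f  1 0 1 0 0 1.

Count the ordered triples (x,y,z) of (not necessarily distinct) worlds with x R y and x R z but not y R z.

Enumerating: (a,c,a), (a,f,b), (b,a,d), (b,a,e), (b,c,a), (b,c,e), (b,d,a), (b,d,b), (b,d,c), (b,d,e), (b,d,f), (b,e,a), … and 13 more.
Total: 25.

25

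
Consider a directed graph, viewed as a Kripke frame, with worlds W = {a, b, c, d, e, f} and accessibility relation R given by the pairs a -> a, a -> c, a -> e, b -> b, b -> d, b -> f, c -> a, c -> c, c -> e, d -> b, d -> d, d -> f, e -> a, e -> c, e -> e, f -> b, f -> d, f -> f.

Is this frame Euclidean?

Yes

Euclidean: yes — any two successors of a common world are R-related.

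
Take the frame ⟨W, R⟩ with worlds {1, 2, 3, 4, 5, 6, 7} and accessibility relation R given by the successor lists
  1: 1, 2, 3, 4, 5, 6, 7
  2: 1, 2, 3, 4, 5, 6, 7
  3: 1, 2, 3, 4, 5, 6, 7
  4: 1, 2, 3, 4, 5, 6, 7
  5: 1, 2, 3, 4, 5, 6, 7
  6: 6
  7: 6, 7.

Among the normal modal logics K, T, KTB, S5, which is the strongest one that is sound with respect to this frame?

Reflexive (axiom T): yes — every world is R-related to itself.
Symmetric (axiom B): no — 1 R 6 but not 6 R 1.
Euclidean (axiom 5): no — 1 R 6 and 1 R 2, but not 6 R 2.
So F validates K, T; KTB would additionally require R to be symmetric. The strongest is T.

T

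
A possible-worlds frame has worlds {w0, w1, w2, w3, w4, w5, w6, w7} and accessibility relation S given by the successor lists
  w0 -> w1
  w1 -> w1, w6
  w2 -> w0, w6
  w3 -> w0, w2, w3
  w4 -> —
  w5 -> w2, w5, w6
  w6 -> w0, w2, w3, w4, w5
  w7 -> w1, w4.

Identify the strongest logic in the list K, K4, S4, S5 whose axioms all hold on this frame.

Transitive (axiom 4): no — w0 S w1 and w1 S w6, but not w0 S w6.
Reflexive (axiom T): no — w0 is not related to itself.
Euclidean (axiom 5): no — w2 S w0 and w2 S w6, but not w0 S w6.
So F validates K; K4 would additionally require S to be transitive. The strongest is K.

K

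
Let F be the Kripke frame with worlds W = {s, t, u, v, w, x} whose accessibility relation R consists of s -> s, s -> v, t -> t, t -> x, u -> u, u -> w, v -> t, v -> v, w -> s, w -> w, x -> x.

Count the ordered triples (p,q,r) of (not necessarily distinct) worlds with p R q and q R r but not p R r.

Enumerating: (s,v,t), (u,w,s), (v,t,x), (w,s,v).

4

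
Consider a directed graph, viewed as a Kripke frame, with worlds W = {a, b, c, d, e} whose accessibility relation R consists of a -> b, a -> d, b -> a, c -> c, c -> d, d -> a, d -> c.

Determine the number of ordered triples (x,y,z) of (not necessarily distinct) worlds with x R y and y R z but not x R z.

Enumerating: (a,b,a), (a,d,a), (a,d,c), (b,a,b), (b,a,d), (c,d,a), (d,a,b), (d,a,d), (d,c,d).

9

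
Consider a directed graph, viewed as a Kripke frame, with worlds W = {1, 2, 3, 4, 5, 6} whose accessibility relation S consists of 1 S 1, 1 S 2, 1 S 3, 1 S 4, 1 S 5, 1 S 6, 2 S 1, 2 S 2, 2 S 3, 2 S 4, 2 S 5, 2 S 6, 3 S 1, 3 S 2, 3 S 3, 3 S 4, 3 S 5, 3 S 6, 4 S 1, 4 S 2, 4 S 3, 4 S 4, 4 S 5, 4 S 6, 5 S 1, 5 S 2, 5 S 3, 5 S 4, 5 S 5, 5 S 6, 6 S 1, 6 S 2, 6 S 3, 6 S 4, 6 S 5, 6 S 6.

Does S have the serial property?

Serial: yes — every world has a successor (e.g. 1 S 1).

Yes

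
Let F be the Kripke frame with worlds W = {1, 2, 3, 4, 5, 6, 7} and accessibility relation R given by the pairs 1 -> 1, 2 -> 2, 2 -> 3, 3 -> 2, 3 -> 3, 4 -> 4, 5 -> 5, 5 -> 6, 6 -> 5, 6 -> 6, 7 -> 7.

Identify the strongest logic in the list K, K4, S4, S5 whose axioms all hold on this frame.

S5

Transitive (axiom 4): yes — every two-step R-path is closed by a direct edge.
Reflexive (axiom T): yes — every world is R-related to itself.
Euclidean (axiom 5): yes — any two successors of a common world are R-related.
So F validates K, K4, S4, S5. The strongest is S5.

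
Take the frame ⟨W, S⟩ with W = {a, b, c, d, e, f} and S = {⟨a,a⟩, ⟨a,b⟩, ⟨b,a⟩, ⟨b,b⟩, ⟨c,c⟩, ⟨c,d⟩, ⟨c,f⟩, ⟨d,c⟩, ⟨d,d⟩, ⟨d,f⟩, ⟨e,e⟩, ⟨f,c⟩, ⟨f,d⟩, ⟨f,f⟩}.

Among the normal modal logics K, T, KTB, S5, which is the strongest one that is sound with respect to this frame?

S5

Reflexive (axiom T): yes — every world is S-related to itself.
Symmetric (axiom B): yes — every pair in S has its reverse in S.
Euclidean (axiom 5): yes — any two successors of a common world are S-related.
So F validates K, T, KTB, S5. The strongest is S5.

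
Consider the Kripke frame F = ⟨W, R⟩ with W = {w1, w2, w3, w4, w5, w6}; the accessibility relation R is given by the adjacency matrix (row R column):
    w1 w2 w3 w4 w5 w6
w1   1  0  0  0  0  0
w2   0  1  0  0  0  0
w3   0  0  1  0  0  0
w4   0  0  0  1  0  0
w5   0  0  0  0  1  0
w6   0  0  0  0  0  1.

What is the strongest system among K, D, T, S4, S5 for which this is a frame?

Serial (axiom D): yes — every world has a successor (e.g. w1 R w1).
Reflexive (axiom T): yes — every world is R-related to itself.
Transitive (axiom 4): yes — every two-step R-path is closed by a direct edge.
Euclidean (axiom 5): yes — any two successors of a common world are R-related.
So F validates K, D, T, S4, S5. The strongest is S5.

S5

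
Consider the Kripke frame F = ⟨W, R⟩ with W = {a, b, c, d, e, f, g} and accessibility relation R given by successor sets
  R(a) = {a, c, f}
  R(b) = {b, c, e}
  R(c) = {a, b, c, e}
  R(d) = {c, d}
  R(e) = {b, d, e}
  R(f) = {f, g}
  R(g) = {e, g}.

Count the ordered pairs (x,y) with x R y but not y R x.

6

Enumerating: (a,f), (c,e), (d,c), (e,d), (f,g), (g,e).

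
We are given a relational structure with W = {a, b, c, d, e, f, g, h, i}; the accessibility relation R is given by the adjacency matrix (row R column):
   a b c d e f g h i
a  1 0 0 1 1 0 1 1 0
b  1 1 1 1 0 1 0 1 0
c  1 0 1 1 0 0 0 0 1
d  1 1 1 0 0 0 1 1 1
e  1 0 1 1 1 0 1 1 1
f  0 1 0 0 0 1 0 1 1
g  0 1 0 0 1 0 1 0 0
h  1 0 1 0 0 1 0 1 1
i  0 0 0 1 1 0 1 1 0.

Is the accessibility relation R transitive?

No

Transitive: no — a R d and d R b, but not a R b.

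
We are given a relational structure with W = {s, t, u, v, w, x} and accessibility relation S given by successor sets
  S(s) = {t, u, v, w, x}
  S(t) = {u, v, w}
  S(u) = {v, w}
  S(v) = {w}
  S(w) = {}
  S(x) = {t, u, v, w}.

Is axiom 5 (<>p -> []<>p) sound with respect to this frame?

No

By correspondence theory, 5 is valid on a frame iff S is Euclidean.
Euclidean: no — s S t and s S x, but not t S x.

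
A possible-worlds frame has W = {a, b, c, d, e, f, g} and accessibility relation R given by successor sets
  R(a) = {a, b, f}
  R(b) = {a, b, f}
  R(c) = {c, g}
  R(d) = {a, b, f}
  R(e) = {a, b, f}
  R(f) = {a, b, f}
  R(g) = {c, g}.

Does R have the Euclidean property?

Yes

Euclidean: yes — any two successors of a common world are R-related.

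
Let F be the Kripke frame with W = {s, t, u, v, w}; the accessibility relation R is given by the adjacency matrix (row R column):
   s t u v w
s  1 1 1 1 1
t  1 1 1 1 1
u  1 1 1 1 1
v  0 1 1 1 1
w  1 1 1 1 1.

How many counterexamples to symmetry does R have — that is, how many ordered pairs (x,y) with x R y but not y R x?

Enumerating: (s,v).

1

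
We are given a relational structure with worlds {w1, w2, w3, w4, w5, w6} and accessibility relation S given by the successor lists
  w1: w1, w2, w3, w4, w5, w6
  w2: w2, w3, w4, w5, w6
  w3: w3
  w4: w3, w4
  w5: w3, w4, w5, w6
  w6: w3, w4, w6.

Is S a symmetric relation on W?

No

Symmetric: no — w1 S w2 but not w2 S w1.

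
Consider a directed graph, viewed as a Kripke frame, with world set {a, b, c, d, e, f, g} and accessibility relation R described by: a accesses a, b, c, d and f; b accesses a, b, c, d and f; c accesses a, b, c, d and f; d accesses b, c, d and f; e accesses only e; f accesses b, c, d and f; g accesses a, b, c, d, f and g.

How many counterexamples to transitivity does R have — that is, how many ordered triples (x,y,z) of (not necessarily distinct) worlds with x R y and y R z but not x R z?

Enumerating: (d,b,a), (d,c,a), (f,b,a), (f,c,a).

4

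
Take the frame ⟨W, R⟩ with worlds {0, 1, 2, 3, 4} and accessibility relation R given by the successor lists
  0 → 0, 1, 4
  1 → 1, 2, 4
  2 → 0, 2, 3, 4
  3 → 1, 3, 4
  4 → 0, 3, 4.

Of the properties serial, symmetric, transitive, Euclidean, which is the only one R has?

serial

Serial: yes — every world has a successor (e.g. 0 R 0).
Symmetric: no — 0 R 1 but not 1 R 0.
Transitive: no — 0 R 1 and 1 R 2, but not 0 R 2.
Euclidean: no — 0 R 4 and 0 R 1, but not 4 R 1.
Only serial holds.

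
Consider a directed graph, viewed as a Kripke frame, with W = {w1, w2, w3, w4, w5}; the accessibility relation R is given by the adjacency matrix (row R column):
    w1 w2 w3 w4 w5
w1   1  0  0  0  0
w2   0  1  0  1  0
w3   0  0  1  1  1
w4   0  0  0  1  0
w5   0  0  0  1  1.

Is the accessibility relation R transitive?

Yes

Transitive: yes — every two-step R-path is closed by a direct edge.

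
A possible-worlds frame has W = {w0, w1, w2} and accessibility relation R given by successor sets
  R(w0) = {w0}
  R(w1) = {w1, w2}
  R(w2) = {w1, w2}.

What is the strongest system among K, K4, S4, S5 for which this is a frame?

S5

Transitive (axiom 4): yes — every two-step R-path is closed by a direct edge.
Reflexive (axiom T): yes — every world is R-related to itself.
Euclidean (axiom 5): yes — any two successors of a common world are R-related.
So F validates K, K4, S4, S5. The strongest is S5.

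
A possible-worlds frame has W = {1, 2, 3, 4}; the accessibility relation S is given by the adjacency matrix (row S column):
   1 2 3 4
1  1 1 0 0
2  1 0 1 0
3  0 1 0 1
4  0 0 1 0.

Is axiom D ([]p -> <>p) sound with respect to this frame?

Yes

The schema D characterises exactly the serial frames.
Serial: yes — every world has a successor (e.g. 1 S 1).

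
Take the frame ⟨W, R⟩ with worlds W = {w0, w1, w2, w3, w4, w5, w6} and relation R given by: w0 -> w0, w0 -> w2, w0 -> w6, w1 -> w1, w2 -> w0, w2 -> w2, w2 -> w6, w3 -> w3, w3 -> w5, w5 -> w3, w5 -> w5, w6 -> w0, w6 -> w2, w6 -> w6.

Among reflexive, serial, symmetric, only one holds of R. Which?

Reflexive: no — w4 is not related to itself.
Serial: no — w4 has no R-successor.
Symmetric: yes — every pair in R has its reverse in R.
Only symmetric holds.

symmetric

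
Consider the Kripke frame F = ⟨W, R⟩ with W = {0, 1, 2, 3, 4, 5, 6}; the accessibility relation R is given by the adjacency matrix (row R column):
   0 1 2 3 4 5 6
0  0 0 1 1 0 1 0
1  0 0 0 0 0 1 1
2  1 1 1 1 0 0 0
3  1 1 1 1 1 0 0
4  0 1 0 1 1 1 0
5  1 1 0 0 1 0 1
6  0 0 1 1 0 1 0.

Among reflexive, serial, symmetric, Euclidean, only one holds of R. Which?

serial

Reflexive: no — 0 is not related to itself.
Serial: yes — every world has a successor (e.g. 0 R 2).
Symmetric: no — 1 R 6 but not 6 R 1.
Euclidean: no — 0 R 2 and 0 R 5, but not 2 R 5.
Only serial holds.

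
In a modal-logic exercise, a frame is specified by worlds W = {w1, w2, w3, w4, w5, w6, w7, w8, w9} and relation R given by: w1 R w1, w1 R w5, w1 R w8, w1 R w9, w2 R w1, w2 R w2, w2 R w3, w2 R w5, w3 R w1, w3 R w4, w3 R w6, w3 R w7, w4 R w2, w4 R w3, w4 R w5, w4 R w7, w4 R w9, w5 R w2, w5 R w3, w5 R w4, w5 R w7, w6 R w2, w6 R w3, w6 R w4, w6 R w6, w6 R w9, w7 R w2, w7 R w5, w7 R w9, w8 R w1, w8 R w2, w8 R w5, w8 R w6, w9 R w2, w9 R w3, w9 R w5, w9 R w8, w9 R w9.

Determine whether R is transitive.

No

Transitive: no — w1 R w5 and w5 R w2, but not w1 R w2.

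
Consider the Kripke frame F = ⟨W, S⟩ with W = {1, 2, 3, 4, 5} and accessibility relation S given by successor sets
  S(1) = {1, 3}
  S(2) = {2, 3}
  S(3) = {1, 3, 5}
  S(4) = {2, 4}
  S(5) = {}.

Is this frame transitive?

No

Transitive: no — 1 S 3 and 3 S 5, but not 1 S 5.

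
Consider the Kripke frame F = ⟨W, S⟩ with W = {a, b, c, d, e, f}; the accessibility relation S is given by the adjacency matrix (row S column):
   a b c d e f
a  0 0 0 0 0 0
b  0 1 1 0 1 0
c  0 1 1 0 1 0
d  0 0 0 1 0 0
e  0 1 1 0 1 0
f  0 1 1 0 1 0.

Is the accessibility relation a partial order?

Reflexive: no — a is not related to itself.
Transitive: yes — every two-step S-path is closed by a direct edge.
Antisymmetric: no — b S c and c S b with b ≠ c.
So S is not a partial order.

No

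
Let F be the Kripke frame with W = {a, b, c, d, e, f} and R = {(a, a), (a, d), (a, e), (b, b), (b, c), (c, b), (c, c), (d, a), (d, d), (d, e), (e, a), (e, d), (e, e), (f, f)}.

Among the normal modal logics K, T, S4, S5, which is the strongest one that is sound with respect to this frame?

Reflexive (axiom T): yes — every world is R-related to itself.
Transitive (axiom 4): yes — every two-step R-path is closed by a direct edge.
Euclidean (axiom 5): yes — any two successors of a common world are R-related.
So F validates K, T, S4, S5. The strongest is S5.

S5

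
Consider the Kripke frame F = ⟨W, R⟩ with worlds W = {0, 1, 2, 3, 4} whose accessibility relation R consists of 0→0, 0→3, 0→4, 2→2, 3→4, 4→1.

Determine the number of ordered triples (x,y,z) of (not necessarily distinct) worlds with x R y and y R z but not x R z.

Enumerating: (0,4,1), (3,4,1).

2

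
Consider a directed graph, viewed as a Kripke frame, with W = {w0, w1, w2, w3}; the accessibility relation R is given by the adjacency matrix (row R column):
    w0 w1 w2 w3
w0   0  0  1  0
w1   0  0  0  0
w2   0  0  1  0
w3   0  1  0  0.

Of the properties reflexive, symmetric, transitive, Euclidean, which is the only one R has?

transitive

Reflexive: no — w0 is not related to itself.
Symmetric: no — w0 R w2 but not w2 R w0.
Transitive: yes — every two-step R-path is closed by a direct edge.
Euclidean: no — w3 R w1 and w3 R w1, but not w1 R w1.
Only transitive holds.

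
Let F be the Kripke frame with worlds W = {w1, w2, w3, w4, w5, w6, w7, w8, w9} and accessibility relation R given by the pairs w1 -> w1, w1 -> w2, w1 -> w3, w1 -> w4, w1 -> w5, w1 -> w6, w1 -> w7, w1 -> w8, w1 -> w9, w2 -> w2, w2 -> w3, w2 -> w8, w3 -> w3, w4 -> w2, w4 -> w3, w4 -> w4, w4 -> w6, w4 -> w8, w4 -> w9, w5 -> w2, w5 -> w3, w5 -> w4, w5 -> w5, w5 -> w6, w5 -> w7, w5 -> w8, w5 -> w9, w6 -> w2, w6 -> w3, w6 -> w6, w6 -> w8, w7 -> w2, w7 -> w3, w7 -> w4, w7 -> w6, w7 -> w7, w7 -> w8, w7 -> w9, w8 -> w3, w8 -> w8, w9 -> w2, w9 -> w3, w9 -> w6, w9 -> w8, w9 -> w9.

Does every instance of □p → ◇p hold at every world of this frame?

Yes

Axiom D corresponds to the accessibility relation being serial.
Serial: yes — every world has a successor (e.g. w1 R w1).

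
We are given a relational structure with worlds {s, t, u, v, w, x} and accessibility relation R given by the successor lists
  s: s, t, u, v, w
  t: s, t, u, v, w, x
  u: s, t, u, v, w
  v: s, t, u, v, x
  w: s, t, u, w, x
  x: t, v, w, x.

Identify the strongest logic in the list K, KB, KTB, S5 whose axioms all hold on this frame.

KTB

Symmetric (axiom B): yes — every pair in R has its reverse in R.
Reflexive (axiom T): yes — every world is R-related to itself.
Euclidean (axiom 5): no — s R v and s R w, but not v R w.
So F validates K, KB, KTB; S5 would additionally require R to be Euclidean. The strongest is KTB.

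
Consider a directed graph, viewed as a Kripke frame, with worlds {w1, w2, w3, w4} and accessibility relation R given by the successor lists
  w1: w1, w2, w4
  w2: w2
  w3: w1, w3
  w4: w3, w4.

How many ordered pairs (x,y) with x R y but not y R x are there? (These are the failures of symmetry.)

4

Enumerating: (w1,w2), (w1,w4), (w3,w1), (w4,w3).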